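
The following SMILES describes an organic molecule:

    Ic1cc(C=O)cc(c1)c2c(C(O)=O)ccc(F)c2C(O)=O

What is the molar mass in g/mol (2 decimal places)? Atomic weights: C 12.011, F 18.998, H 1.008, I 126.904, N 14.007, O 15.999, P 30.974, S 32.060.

First, the molecular formula is C15H8FIO5 (counting implicit H from valence).
  C: 15 × 12.011 = 180.165
  F: 1 × 18.998 = 18.998
  H: 8 × 1.008 = 8.064
  I: 1 × 126.904 = 126.904
  O: 5 × 15.999 = 79.995
Sum: 15×12.011 + 1×18.998 + 8×1.008 + 1×126.904 + 5×15.999 = 414.126 → 414.13 g/mol.

414.13 g/mol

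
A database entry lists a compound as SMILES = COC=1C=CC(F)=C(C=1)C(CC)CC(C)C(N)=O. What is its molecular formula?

Walk through each heavy atom and fill implicit hydrogens from standard valence (C 4, N 3, O 2, S 2, halogen 1):
  atom 1: C, bond orders sum to 1 (valence 4) → 3 H
  atom 2: O, bond orders sum to 2 (valence 2) → 0 H
  atom 3: C, bond orders sum to 4 (valence 4) → 0 H
  atom 4: C, bond orders sum to 3 (valence 4) → 1 H
  atom 5: C, bond orders sum to 3 (valence 4) → 1 H
  atom 6: C, bond orders sum to 4 (valence 4) → 0 H
  atom 7: F (halogen, monovalent) → 0 H
  atom 8: C, bond orders sum to 4 (valence 4) → 0 H
  atom 9: C, bond orders sum to 3 (valence 4) → 1 H
  atom 10: C, bond orders sum to 3 (valence 4) → 1 H
  atom 11: C, bond orders sum to 2 (valence 4) → 2 H
  atom 12: C, bond orders sum to 1 (valence 4) → 3 H
  atom 13: C, bond orders sum to 2 (valence 4) → 2 H
  atom 14: C, bond orders sum to 3 (valence 4) → 1 H
  atom 15: C, bond orders sum to 1 (valence 4) → 3 H
  atom 16: C, bond orders sum to 4 (valence 4) → 0 H
  atom 17: N, bond orders sum to 1 (valence 3) → 2 H
  atom 18: O, bond orders sum to 2 (valence 2) → 0 H
Totals → C:14, H:20, F:1, N:1, O:2.
In Hill order: C14H20FNO2.

C14H20FNO2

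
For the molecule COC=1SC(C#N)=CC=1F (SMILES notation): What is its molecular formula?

C6H4FNOS

Walk through each heavy atom and fill implicit hydrogens from standard valence (C 4, N 3, O 2, S 2, halogen 1):
  atom 1: C, bond orders sum to 1 (valence 4) → 3 H
  atom 2: O, bond orders sum to 2 (valence 2) → 0 H
  atom 3: C, bond orders sum to 4 (valence 4) → 0 H
  atom 4: S, bond orders sum to 2 (valence 2) → 0 H
  atom 5: C, bond orders sum to 4 (valence 4) → 0 H
  atom 6: C, bond orders sum to 4 (valence 4) → 0 H
  atom 7: N, bond orders sum to 3 (valence 3) → 0 H
  atom 8: C, bond orders sum to 3 (valence 4) → 1 H
  atom 9: C, bond orders sum to 4 (valence 4) → 0 H
  atom 10: F (halogen, monovalent) → 0 H
Totals → C:6, H:4, F:1, N:1, O:1, S:1.
In Hill order: C6H4FNOS.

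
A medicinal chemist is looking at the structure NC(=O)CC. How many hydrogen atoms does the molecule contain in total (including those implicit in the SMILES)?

7

Walk through each heavy atom and fill implicit hydrogens from standard valence (C 4, N 3, O 2, S 2, halogen 1):
  atom 1: N, bond orders sum to 1 (valence 3) → 2 H
  atom 2: C, bond orders sum to 4 (valence 4) → 0 H
  atom 3: O, bond orders sum to 2 (valence 2) → 0 H
  atom 4: C, bond orders sum to 2 (valence 4) → 2 H
  atom 5: C, bond orders sum to 1 (valence 4) → 3 H
Total hydrogens: 7.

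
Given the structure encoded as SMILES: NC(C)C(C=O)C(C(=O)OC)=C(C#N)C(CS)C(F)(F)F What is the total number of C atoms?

12

Count every carbon token in the SMILES (each C, including those in ring-closure positions and inside branches).
Carbon count: 12.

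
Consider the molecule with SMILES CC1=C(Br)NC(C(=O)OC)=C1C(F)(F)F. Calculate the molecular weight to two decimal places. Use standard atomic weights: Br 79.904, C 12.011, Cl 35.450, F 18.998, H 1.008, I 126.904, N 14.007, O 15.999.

286.05 g/mol

First, the molecular formula is C8H7BrF3NO2 (counting implicit H from valence).
  Br: 1 × 79.904 = 79.904
  C: 8 × 12.011 = 96.088
  F: 3 × 18.998 = 56.994
  H: 7 × 1.008 = 7.056
  N: 1 × 14.007 = 14.007
  O: 2 × 15.999 = 31.998
Sum: 1×79.904 + 8×12.011 + 3×18.998 + 7×1.008 + 1×14.007 + 2×15.999 = 286.047 → 286.05 g/mol.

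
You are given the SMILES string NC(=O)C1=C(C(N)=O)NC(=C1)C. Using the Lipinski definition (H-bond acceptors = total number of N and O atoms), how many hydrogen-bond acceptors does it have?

N atoms: 3; O atoms: 2.
Lipinski HBA = 3 + 2 = 5.

5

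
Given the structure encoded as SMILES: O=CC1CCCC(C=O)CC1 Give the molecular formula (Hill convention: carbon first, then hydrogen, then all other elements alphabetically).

Walk through each heavy atom and fill implicit hydrogens from standard valence (C 4, N 3, O 2, S 2, halogen 1):
  atom 1: O, bond orders sum to 2 (valence 2) → 0 H
  atom 2: C, bond orders sum to 3 (valence 4) → 1 H
  atom 3: C, bond orders sum to 3 (valence 4) → 1 H
  atom 4: C, bond orders sum to 2 (valence 4) → 2 H
  atom 5: C, bond orders sum to 2 (valence 4) → 2 H
  atom 6: C, bond orders sum to 2 (valence 4) → 2 H
  atom 7: C, bond orders sum to 3 (valence 4) → 1 H
  atom 8: C, bond orders sum to 3 (valence 4) → 1 H
  atom 9: O, bond orders sum to 2 (valence 2) → 0 H
  atom 10: C, bond orders sum to 2 (valence 4) → 2 H
  atom 11: C, bond orders sum to 2 (valence 4) → 2 H
Totals → C:9, H:14, O:2.

C9H14O2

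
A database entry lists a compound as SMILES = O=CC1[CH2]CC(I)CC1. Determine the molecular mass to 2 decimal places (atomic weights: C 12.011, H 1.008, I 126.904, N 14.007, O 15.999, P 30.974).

First, the molecular formula is C7H11IO (counting implicit H from valence).
  C: 7 × 12.011 = 84.077
  H: 11 × 1.008 = 11.088
  I: 1 × 126.904 = 126.904
  O: 1 × 15.999 = 15.999
Sum: 7×12.011 + 11×1.008 + 1×126.904 + 1×15.999 = 238.068 → 238.07 g/mol.

238.07 g/mol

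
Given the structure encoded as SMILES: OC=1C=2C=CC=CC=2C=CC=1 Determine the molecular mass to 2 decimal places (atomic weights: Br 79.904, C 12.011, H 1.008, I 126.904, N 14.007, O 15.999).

First, the molecular formula is C10H8O (counting implicit H from valence).
  C: 10 × 12.011 = 120.110
  H: 8 × 1.008 = 8.064
  O: 1 × 15.999 = 15.999
Sum: 10×12.011 + 8×1.008 + 1×15.999 = 144.173 → 144.17 g/mol.

144.17 g/mol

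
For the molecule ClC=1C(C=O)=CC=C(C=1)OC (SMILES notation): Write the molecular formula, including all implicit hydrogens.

C8H7ClO2

Walk through each heavy atom and fill implicit hydrogens from standard valence (C 4, N 3, O 2, S 2, halogen 1):
  atom 1: Cl (halogen, monovalent) → 0 H
  atom 2: C, bond orders sum to 4 (valence 4) → 0 H
  atom 3: C, bond orders sum to 4 (valence 4) → 0 H
  atom 4: C, bond orders sum to 3 (valence 4) → 1 H
  atom 5: O, bond orders sum to 2 (valence 2) → 0 H
  atom 6: C, bond orders sum to 3 (valence 4) → 1 H
  atom 7: C, bond orders sum to 3 (valence 4) → 1 H
  atom 8: C, bond orders sum to 4 (valence 4) → 0 H
  atom 9: C, bond orders sum to 3 (valence 4) → 1 H
  atom 10: O, bond orders sum to 2 (valence 2) → 0 H
  atom 11: C, bond orders sum to 1 (valence 4) → 3 H
Totals → C:8, H:7, Cl:1, O:2.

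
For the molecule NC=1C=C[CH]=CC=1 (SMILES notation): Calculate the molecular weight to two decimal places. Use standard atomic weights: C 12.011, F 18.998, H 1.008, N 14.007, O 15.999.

First, the molecular formula is C6H7N (counting implicit H from valence).
  C: 6 × 12.011 = 72.066
  H: 7 × 1.008 = 7.056
  N: 1 × 14.007 = 14.007
Sum: 6×12.011 + 7×1.008 + 1×14.007 = 93.129 → 93.13 g/mol.

93.13 g/mol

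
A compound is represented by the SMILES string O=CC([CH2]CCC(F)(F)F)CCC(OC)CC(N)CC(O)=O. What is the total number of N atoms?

Scan the SMILES for N atoms (remember two-letter symbols like Cl and Br are single atoms).
Nitrogen count: 1.

1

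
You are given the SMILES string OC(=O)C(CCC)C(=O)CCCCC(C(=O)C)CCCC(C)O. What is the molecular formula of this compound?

Walk through each heavy atom and fill implicit hydrogens from standard valence (C 4, N 3, O 2, S 2, halogen 1):
  atom 1: O, bond orders sum to 1 (valence 2) → 1 H
  atom 2: C, bond orders sum to 4 (valence 4) → 0 H
  atom 3: O, bond orders sum to 2 (valence 2) → 0 H
  atom 4: C, bond orders sum to 3 (valence 4) → 1 H
  atom 5: C, bond orders sum to 2 (valence 4) → 2 H
  atom 6: C, bond orders sum to 2 (valence 4) → 2 H
  atom 7: C, bond orders sum to 1 (valence 4) → 3 H
  atom 8: C, bond orders sum to 4 (valence 4) → 0 H
  atom 9: O, bond orders sum to 2 (valence 2) → 0 H
  atom 10: C, bond orders sum to 2 (valence 4) → 2 H
  atom 11: C, bond orders sum to 2 (valence 4) → 2 H
  atom 12: C, bond orders sum to 2 (valence 4) → 2 H
  atom 13: C, bond orders sum to 2 (valence 4) → 2 H
  atom 14: C, bond orders sum to 3 (valence 4) → 1 H
  atom 15: C, bond orders sum to 4 (valence 4) → 0 H
  atom 16: O, bond orders sum to 2 (valence 2) → 0 H
  atom 17: C, bond orders sum to 1 (valence 4) → 3 H
  atom 18: C, bond orders sum to 2 (valence 4) → 2 H
  atom 19: C, bond orders sum to 2 (valence 4) → 2 H
  atom 20: C, bond orders sum to 2 (valence 4) → 2 H
  atom 21: C, bond orders sum to 3 (valence 4) → 1 H
  atom 22: C, bond orders sum to 1 (valence 4) → 3 H
  atom 23: O, bond orders sum to 1 (valence 2) → 1 H
Totals → C:18, H:32, O:5.

C18H32O5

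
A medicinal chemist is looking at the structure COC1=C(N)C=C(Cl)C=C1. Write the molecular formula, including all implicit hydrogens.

Walk through each heavy atom and fill implicit hydrogens from standard valence (C 4, N 3, O 2, S 2, halogen 1):
  atom 1: C, bond orders sum to 1 (valence 4) → 3 H
  atom 2: O, bond orders sum to 2 (valence 2) → 0 H
  atom 3: C, bond orders sum to 4 (valence 4) → 0 H
  atom 4: C, bond orders sum to 4 (valence 4) → 0 H
  atom 5: N, bond orders sum to 1 (valence 3) → 2 H
  atom 6: C, bond orders sum to 3 (valence 4) → 1 H
  atom 7: C, bond orders sum to 4 (valence 4) → 0 H
  atom 8: Cl (halogen, monovalent) → 0 H
  atom 9: C, bond orders sum to 3 (valence 4) → 1 H
  atom 10: C, bond orders sum to 3 (valence 4) → 1 H
Totals → C:7, H:8, Cl:1, N:1, O:1.

C7H8ClNO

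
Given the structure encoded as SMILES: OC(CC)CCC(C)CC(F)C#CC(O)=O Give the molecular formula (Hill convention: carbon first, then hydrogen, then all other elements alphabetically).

C12H19FO3

Walk through each heavy atom and fill implicit hydrogens from standard valence (C 4, N 3, O 2, S 2, halogen 1):
  atom 1: O, bond orders sum to 1 (valence 2) → 1 H
  atom 2: C, bond orders sum to 3 (valence 4) → 1 H
  atom 3: C, bond orders sum to 2 (valence 4) → 2 H
  atom 4: C, bond orders sum to 1 (valence 4) → 3 H
  atom 5: C, bond orders sum to 2 (valence 4) → 2 H
  atom 6: C, bond orders sum to 2 (valence 4) → 2 H
  atom 7: C, bond orders sum to 3 (valence 4) → 1 H
  atom 8: C, bond orders sum to 1 (valence 4) → 3 H
  atom 9: C, bond orders sum to 2 (valence 4) → 2 H
  atom 10: C, bond orders sum to 3 (valence 4) → 1 H
  atom 11: F (halogen, monovalent) → 0 H
  atom 12: C, bond orders sum to 4 (valence 4) → 0 H
  atom 13: C, bond orders sum to 4 (valence 4) → 0 H
  atom 14: C, bond orders sum to 4 (valence 4) → 0 H
  atom 15: O, bond orders sum to 1 (valence 2) → 1 H
  atom 16: O, bond orders sum to 2 (valence 2) → 0 H
Totals → C:12, H:19, F:1, O:3.
In Hill order: C12H19FO3.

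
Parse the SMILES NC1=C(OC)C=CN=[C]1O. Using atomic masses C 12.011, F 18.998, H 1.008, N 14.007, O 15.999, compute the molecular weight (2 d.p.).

140.14 g/mol

First, the molecular formula is C6H8N2O2 (counting implicit H from valence).
  C: 6 × 12.011 = 72.066
  H: 8 × 1.008 = 8.064
  N: 2 × 14.007 = 28.014
  O: 2 × 15.999 = 31.998
Sum: 6×12.011 + 8×1.008 + 2×14.007 + 2×15.999 = 140.142 → 140.14 g/mol.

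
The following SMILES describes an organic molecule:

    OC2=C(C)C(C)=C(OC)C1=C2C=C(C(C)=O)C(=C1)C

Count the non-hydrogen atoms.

Every atom symbol written in the SMILES (organic subset) is one heavy atom; implicit H are not written.
Heavy atoms by element → C:16, O:3.
Total: 19.

19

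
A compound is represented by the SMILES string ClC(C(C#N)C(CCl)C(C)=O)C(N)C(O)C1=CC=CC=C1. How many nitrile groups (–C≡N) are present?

1

The nitrile motif appears at heavy-atom position 4 in the SMILES.
Other groups present: 1 hydroxyl, 1 ketone, 1 primary amine.
Nitrile count: 1.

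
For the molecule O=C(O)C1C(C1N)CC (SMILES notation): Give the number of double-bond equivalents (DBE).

2

Degree of unsaturation = (number of rings) + (number of π bonds).
Ring closures in the SMILES: 1.
π bonds: 1 double bond (each 1 DoU) → 1 DoU from unsaturation.
Total DoU = 1 + 1 = 2.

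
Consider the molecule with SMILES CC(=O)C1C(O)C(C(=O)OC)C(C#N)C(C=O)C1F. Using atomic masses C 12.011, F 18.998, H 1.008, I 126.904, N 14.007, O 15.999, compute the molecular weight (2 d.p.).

First, the molecular formula is C12H14FNO5 (counting implicit H from valence).
  C: 12 × 12.011 = 144.132
  F: 1 × 18.998 = 18.998
  H: 14 × 1.008 = 14.112
  N: 1 × 14.007 = 14.007
  O: 5 × 15.999 = 79.995
Sum: 12×12.011 + 1×18.998 + 14×1.008 + 1×14.007 + 5×15.999 = 271.244 → 271.24 g/mol.

271.24 g/mol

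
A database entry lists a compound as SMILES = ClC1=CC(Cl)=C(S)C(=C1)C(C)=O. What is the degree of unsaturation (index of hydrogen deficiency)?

5

Degree of unsaturation = (number of rings) + (number of π bonds).
Ring closures in the SMILES: 1.
π bonds: 4 double bonds (each 1 DoU) → 4 DoU from unsaturation.
Total DoU = 1 + 4 = 5.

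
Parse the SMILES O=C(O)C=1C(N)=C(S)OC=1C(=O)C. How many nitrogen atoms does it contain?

Scan the SMILES for N atoms (remember two-letter symbols like Cl and Br are single atoms).
Nitrogen count: 1.

1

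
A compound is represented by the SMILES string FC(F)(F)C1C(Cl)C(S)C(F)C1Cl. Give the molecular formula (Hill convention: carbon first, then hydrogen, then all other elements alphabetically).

C6H6Cl2F4S

Walk through each heavy atom and fill implicit hydrogens from standard valence (C 4, N 3, O 2, S 2, halogen 1):
  atom 1: F (halogen, monovalent) → 0 H
  atom 2: C, bond orders sum to 4 (valence 4) → 0 H
  atom 3: F (halogen, monovalent) → 0 H
  atom 4: F (halogen, monovalent) → 0 H
  atom 5: C, bond orders sum to 3 (valence 4) → 1 H
  atom 6: C, bond orders sum to 3 (valence 4) → 1 H
  atom 7: Cl (halogen, monovalent) → 0 H
  atom 8: C, bond orders sum to 3 (valence 4) → 1 H
  atom 9: S, bond orders sum to 1 (valence 2) → 1 H
  atom 10: C, bond orders sum to 3 (valence 4) → 1 H
  atom 11: F (halogen, monovalent) → 0 H
  atom 12: C, bond orders sum to 3 (valence 4) → 1 H
  atom 13: Cl (halogen, monovalent) → 0 H
Totals → C:6, H:6, Cl:2, F:4, S:1.
In Hill order: C6H6Cl2F4S.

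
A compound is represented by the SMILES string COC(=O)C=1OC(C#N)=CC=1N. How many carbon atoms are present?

Count every carbon token in the SMILES (each C, including those in ring-closure positions and inside branches).
Carbon count: 7.

7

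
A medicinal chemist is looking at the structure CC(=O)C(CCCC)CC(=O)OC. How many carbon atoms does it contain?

10

Count every carbon token in the SMILES (each C, including those in ring-closure positions and inside branches).
Carbon count: 10.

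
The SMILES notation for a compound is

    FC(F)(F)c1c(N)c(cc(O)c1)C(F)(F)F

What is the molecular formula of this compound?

Walk through each heavy atom and fill implicit hydrogens from standard valence (C 4, N 3, O 2, S 2, halogen 1); for lowercase aromatic atoms, an aromatic c carries 1 H when it has two neighbours and 0 H with three, and aromatic n carries 0 H:
  atom 1: F (halogen, monovalent) → 0 H
  atom 2: C, bond orders sum to 4 (valence 4) → 0 H
  atom 3: F (halogen, monovalent) → 0 H
  atom 4: F (halogen, monovalent) → 0 H
  atom 5: aromatic c, 3 neighbours → 0 H
  atom 6: aromatic c, 3 neighbours → 0 H
  atom 7: N, bond orders sum to 1 (valence 3) → 2 H
  atom 8: aromatic c, 3 neighbours → 0 H
  atom 9: aromatic c, 2 neighbours → 1 H
  atom 10: aromatic c, 3 neighbours → 0 H
  atom 11: O, bond orders sum to 1 (valence 2) → 1 H
  atom 12: aromatic c, 2 neighbours → 1 H
  atom 13: C, bond orders sum to 4 (valence 4) → 0 H
  atom 14: F (halogen, monovalent) → 0 H
  atom 15: F (halogen, monovalent) → 0 H
  atom 16: F (halogen, monovalent) → 0 H
Totals → C:8, H:5, F:6, N:1, O:1.

C8H5F6NO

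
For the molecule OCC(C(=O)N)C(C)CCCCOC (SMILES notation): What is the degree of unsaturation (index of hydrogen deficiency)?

1

Molecular formula: C10H21NO3.
DoU = (2C + 2 + N − H − X) / 2, where X is the halogen count and O/S are ignored.
    = (2·10 + 2 + 1 − 21 − 0) / 2 = 2 / 2 = 1.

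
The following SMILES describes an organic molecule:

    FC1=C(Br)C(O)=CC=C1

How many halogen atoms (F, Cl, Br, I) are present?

2

Halogen atoms appear at heavy-atom positions 1, 4 (1×Br, 1×F).
Other groups present: 1 hydroxyl.
Halogen count: 2.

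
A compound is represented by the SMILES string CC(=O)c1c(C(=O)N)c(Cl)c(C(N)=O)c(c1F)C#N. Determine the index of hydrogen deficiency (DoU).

Molecular formula: C11H7ClFN3O3.
DoU = (2C + 2 + N − H − X) / 2, where X is the halogen count and O/S are ignored.
    = (2·11 + 2 + 3 − 7 − 2) / 2 = 18 / 2 = 9.

9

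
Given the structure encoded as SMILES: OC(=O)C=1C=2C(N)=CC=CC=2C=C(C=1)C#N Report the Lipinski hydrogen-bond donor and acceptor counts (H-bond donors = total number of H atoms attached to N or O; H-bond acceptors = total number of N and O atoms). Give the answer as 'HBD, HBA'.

Donors: find every N or O and count the H atoms it carries.
  atom 1 (O): bond orders sum to 1 → 1 H
  atom 3 (O): bond orders sum to 2 → 0 H
  atom 7 (N): bond orders sum to 1 → 2 H
  atom 16 (N): bond orders sum to 3 → 0 H
Lipinski HBD = 3.
Acceptors: N atoms = 2, O atoms = 2 → HBA = 4.

3, 4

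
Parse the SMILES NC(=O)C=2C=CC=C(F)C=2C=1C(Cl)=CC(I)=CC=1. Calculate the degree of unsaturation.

Molecular formula: C13H8ClFINO.
DoU = (2C + 2 + N − H − X) / 2, where X is the halogen count and O/S are ignored.
    = (2·13 + 2 + 1 − 8 − 3) / 2 = 18 / 2 = 9.

9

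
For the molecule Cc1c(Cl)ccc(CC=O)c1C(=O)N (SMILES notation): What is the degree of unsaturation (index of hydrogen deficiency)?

6

Molecular formula: C10H10ClNO2.
DoU = (2C + 2 + N − H − X) / 2, where X is the halogen count and O/S are ignored.
    = (2·10 + 2 + 1 − 10 − 1) / 2 = 12 / 2 = 6.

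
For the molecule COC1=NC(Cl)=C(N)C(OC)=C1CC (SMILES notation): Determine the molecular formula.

C9H13ClN2O2

Walk through each heavy atom and fill implicit hydrogens from standard valence (C 4, N 3, O 2, S 2, halogen 1):
  atom 1: C, bond orders sum to 1 (valence 4) → 3 H
  atom 2: O, bond orders sum to 2 (valence 2) → 0 H
  atom 3: C, bond orders sum to 4 (valence 4) → 0 H
  atom 4: N, bond orders sum to 3 (valence 3) → 0 H
  atom 5: C, bond orders sum to 4 (valence 4) → 0 H
  atom 6: Cl (halogen, monovalent) → 0 H
  atom 7: C, bond orders sum to 4 (valence 4) → 0 H
  atom 8: N, bond orders sum to 1 (valence 3) → 2 H
  atom 9: C, bond orders sum to 4 (valence 4) → 0 H
  atom 10: O, bond orders sum to 2 (valence 2) → 0 H
  atom 11: C, bond orders sum to 1 (valence 4) → 3 H
  atom 12: C, bond orders sum to 4 (valence 4) → 0 H
  atom 13: C, bond orders sum to 2 (valence 4) → 2 H
  atom 14: C, bond orders sum to 1 (valence 4) → 3 H
Totals → C:9, H:13, Cl:1, N:2, O:2.
In Hill order: C9H13ClN2O2.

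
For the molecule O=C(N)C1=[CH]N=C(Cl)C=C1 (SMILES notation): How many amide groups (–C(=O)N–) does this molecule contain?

The amide motif appears at heavy-atom position 2 in the SMILES.
Amide count: 1.

1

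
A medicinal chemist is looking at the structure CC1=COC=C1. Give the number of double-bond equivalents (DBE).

Degree of unsaturation = (number of rings) + (number of π bonds).
Ring closures in the SMILES: 1.
π bonds: 2 double bonds (each 1 DoU) → 2 DoU from unsaturation.
Total DoU = 1 + 2 = 3.

3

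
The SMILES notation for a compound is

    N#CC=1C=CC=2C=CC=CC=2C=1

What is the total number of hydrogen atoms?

Walk through each heavy atom and fill implicit hydrogens from standard valence (C 4, N 3, O 2, S 2, halogen 1):
  atom 1: N, bond orders sum to 3 (valence 3) → 0 H
  atom 2: C, bond orders sum to 4 (valence 4) → 0 H
  atom 3: C, bond orders sum to 4 (valence 4) → 0 H
  atom 4: C, bond orders sum to 3 (valence 4) → 1 H
  atom 5: C, bond orders sum to 3 (valence 4) → 1 H
  atom 6: C, bond orders sum to 4 (valence 4) → 0 H
  atom 7: C, bond orders sum to 3 (valence 4) → 1 H
  atom 8: C, bond orders sum to 3 (valence 4) → 1 H
  atom 9: C, bond orders sum to 3 (valence 4) → 1 H
  atom 10: C, bond orders sum to 3 (valence 4) → 1 H
  atom 11: C, bond orders sum to 4 (valence 4) → 0 H
  atom 12: C, bond orders sum to 3 (valence 4) → 1 H
Total hydrogens: 7.

7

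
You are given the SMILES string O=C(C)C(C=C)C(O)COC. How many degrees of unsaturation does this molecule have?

Molecular formula: C8H14O3.
DoU = (2C + 2 + N − H − X) / 2, where X is the halogen count and O/S are ignored.
    = (2·8 + 2 + 0 − 14 − 0) / 2 = 4 / 2 = 2.

2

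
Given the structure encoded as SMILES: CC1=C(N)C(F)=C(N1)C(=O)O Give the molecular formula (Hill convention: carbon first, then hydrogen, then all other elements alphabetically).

Walk through each heavy atom and fill implicit hydrogens from standard valence (C 4, N 3, O 2, S 2, halogen 1):
  atom 1: C, bond orders sum to 1 (valence 4) → 3 H
  atom 2: C, bond orders sum to 4 (valence 4) → 0 H
  atom 3: C, bond orders sum to 4 (valence 4) → 0 H
  atom 4: N, bond orders sum to 1 (valence 3) → 2 H
  atom 5: C, bond orders sum to 4 (valence 4) → 0 H
  atom 6: F (halogen, monovalent) → 0 H
  atom 7: C, bond orders sum to 4 (valence 4) → 0 H
  atom 8: N, bond orders sum to 2 (valence 3) → 1 H
  atom 9: C, bond orders sum to 4 (valence 4) → 0 H
  atom 10: O, bond orders sum to 2 (valence 2) → 0 H
  atom 11: O, bond orders sum to 1 (valence 2) → 1 H
Totals → C:6, H:7, F:1, N:2, O:2.

C6H7FN2O2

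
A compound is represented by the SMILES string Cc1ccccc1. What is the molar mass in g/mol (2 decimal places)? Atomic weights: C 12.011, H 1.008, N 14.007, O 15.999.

First, the molecular formula is C7H8 (counting implicit H from valence).
  C: 7 × 12.011 = 84.077
  H: 8 × 1.008 = 8.064
Sum: 7×12.011 + 8×1.008 = 92.141 → 92.14 g/mol.

92.14 g/mol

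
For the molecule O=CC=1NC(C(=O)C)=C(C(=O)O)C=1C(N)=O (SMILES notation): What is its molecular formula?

C9H8N2O5

Walk through each heavy atom and fill implicit hydrogens from standard valence (C 4, N 3, O 2, S 2, halogen 1):
  atom 1: O, bond orders sum to 2 (valence 2) → 0 H
  atom 2: C, bond orders sum to 3 (valence 4) → 1 H
  atom 3: C, bond orders sum to 4 (valence 4) → 0 H
  atom 4: N, bond orders sum to 2 (valence 3) → 1 H
  atom 5: C, bond orders sum to 4 (valence 4) → 0 H
  atom 6: C, bond orders sum to 4 (valence 4) → 0 H
  atom 7: O, bond orders sum to 2 (valence 2) → 0 H
  atom 8: C, bond orders sum to 1 (valence 4) → 3 H
  atom 9: C, bond orders sum to 4 (valence 4) → 0 H
  atom 10: C, bond orders sum to 4 (valence 4) → 0 H
  atom 11: O, bond orders sum to 2 (valence 2) → 0 H
  atom 12: O, bond orders sum to 1 (valence 2) → 1 H
  atom 13: C, bond orders sum to 4 (valence 4) → 0 H
  atom 14: C, bond orders sum to 4 (valence 4) → 0 H
  atom 15: N, bond orders sum to 1 (valence 3) → 2 H
  atom 16: O, bond orders sum to 2 (valence 2) → 0 H
Totals → C:9, H:8, N:2, O:5.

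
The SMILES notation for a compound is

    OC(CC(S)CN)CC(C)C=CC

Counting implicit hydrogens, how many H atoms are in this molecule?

Walk through each heavy atom and fill implicit hydrogens from standard valence (C 4, N 3, O 2, S 2, halogen 1):
  atom 1: O, bond orders sum to 1 (valence 2) → 1 H
  atom 2: C, bond orders sum to 3 (valence 4) → 1 H
  atom 3: C, bond orders sum to 2 (valence 4) → 2 H
  atom 4: C, bond orders sum to 3 (valence 4) → 1 H
  atom 5: S, bond orders sum to 1 (valence 2) → 1 H
  atom 6: C, bond orders sum to 2 (valence 4) → 2 H
  atom 7: N, bond orders sum to 1 (valence 3) → 2 H
  atom 8: C, bond orders sum to 2 (valence 4) → 2 H
  atom 9: C, bond orders sum to 3 (valence 4) → 1 H
  atom 10: C, bond orders sum to 1 (valence 4) → 3 H
  atom 11: C, bond orders sum to 3 (valence 4) → 1 H
  atom 12: C, bond orders sum to 3 (valence 4) → 1 H
  atom 13: C, bond orders sum to 1 (valence 4) → 3 H
Total hydrogens: 21.

21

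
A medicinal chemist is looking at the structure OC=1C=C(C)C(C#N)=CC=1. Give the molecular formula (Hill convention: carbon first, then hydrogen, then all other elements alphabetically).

Walk through each heavy atom and fill implicit hydrogens from standard valence (C 4, N 3, O 2, S 2, halogen 1):
  atom 1: O, bond orders sum to 1 (valence 2) → 1 H
  atom 2: C, bond orders sum to 4 (valence 4) → 0 H
  atom 3: C, bond orders sum to 3 (valence 4) → 1 H
  atom 4: C, bond orders sum to 4 (valence 4) → 0 H
  atom 5: C, bond orders sum to 1 (valence 4) → 3 H
  atom 6: C, bond orders sum to 4 (valence 4) → 0 H
  atom 7: C, bond orders sum to 4 (valence 4) → 0 H
  atom 8: N, bond orders sum to 3 (valence 3) → 0 H
  atom 9: C, bond orders sum to 3 (valence 4) → 1 H
  atom 10: C, bond orders sum to 3 (valence 4) → 1 H
Totals → C:8, H:7, N:1, O:1.
In Hill order: C8H7NO.

C8H7NO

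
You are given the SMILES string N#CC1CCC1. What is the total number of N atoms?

Scan the SMILES for N atoms (remember two-letter symbols like Cl and Br are single atoms).
Nitrogen count: 1.

1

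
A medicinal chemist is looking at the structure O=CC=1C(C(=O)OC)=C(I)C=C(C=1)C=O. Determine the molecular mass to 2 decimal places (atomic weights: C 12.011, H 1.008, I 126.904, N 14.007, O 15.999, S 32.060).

318.07 g/mol

First, the molecular formula is C10H7IO4 (counting implicit H from valence).
  C: 10 × 12.011 = 120.110
  H: 7 × 1.008 = 7.056
  I: 1 × 126.904 = 126.904
  O: 4 × 15.999 = 63.996
Sum: 10×12.011 + 7×1.008 + 1×126.904 + 4×15.999 = 318.066 → 318.07 g/mol.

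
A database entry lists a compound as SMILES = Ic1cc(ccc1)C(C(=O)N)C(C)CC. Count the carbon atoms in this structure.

Count every carbon token in the SMILES (each C, including those in ring-closure positions and inside branches).
Carbon count: 12.

12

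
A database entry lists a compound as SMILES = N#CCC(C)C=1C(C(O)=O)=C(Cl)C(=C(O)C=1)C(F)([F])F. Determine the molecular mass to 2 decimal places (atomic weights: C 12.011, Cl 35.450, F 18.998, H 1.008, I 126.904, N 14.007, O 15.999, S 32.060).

First, the molecular formula is C12H9ClF3NO3 (counting implicit H from valence).
  C: 12 × 12.011 = 144.132
  Cl: 1 × 35.450 = 35.450
  F: 3 × 18.998 = 56.994
  H: 9 × 1.008 = 9.072
  N: 1 × 14.007 = 14.007
  O: 3 × 15.999 = 47.997
Sum: 12×12.011 + 1×35.450 + 3×18.998 + 9×1.008 + 1×14.007 + 3×15.999 = 307.652 → 307.65 g/mol.

307.65 g/mol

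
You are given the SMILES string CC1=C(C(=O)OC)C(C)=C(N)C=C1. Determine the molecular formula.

Walk through each heavy atom and fill implicit hydrogens from standard valence (C 4, N 3, O 2, S 2, halogen 1):
  atom 1: C, bond orders sum to 1 (valence 4) → 3 H
  atom 2: C, bond orders sum to 4 (valence 4) → 0 H
  atom 3: C, bond orders sum to 4 (valence 4) → 0 H
  atom 4: C, bond orders sum to 4 (valence 4) → 0 H
  atom 5: O, bond orders sum to 2 (valence 2) → 0 H
  atom 6: O, bond orders sum to 2 (valence 2) → 0 H
  atom 7: C, bond orders sum to 1 (valence 4) → 3 H
  atom 8: C, bond orders sum to 4 (valence 4) → 0 H
  atom 9: C, bond orders sum to 1 (valence 4) → 3 H
  atom 10: C, bond orders sum to 4 (valence 4) → 0 H
  atom 11: N, bond orders sum to 1 (valence 3) → 2 H
  atom 12: C, bond orders sum to 3 (valence 4) → 1 H
  atom 13: C, bond orders sum to 3 (valence 4) → 1 H
Totals → C:10, H:13, N:1, O:2.

C10H13NO2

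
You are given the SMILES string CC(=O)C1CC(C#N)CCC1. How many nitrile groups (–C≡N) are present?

1

The nitrile motif appears at heavy-atom position 7 in the SMILES.
Other groups present: 1 ketone.
Nitrile count: 1.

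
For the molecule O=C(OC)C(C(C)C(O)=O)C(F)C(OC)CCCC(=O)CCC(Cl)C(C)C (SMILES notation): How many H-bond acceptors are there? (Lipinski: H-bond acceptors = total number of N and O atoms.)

6

N atoms: 0; O atoms: 6.
Lipinski HBA = 0 + 6 = 6.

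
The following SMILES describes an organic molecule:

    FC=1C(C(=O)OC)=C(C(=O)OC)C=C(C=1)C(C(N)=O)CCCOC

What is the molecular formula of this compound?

Walk through each heavy atom and fill implicit hydrogens from standard valence (C 4, N 3, O 2, S 2, halogen 1):
  atom 1: F (halogen, monovalent) → 0 H
  atom 2: C, bond orders sum to 4 (valence 4) → 0 H
  atom 3: C, bond orders sum to 4 (valence 4) → 0 H
  atom 4: C, bond orders sum to 4 (valence 4) → 0 H
  atom 5: O, bond orders sum to 2 (valence 2) → 0 H
  atom 6: O, bond orders sum to 2 (valence 2) → 0 H
  atom 7: C, bond orders sum to 1 (valence 4) → 3 H
  atom 8: C, bond orders sum to 4 (valence 4) → 0 H
  atom 9: C, bond orders sum to 4 (valence 4) → 0 H
  atom 10: O, bond orders sum to 2 (valence 2) → 0 H
  atom 11: O, bond orders sum to 2 (valence 2) → 0 H
  atom 12: C, bond orders sum to 1 (valence 4) → 3 H
  atom 13: C, bond orders sum to 3 (valence 4) → 1 H
  atom 14: C, bond orders sum to 4 (valence 4) → 0 H
  atom 15: C, bond orders sum to 3 (valence 4) → 1 H
  atom 16: C, bond orders sum to 3 (valence 4) → 1 H
  atom 17: C, bond orders sum to 4 (valence 4) → 0 H
  atom 18: N, bond orders sum to 1 (valence 3) → 2 H
  atom 19: O, bond orders sum to 2 (valence 2) → 0 H
  atom 20: C, bond orders sum to 2 (valence 4) → 2 H
  atom 21: C, bond orders sum to 2 (valence 4) → 2 H
  atom 22: C, bond orders sum to 2 (valence 4) → 2 H
  atom 23: O, bond orders sum to 2 (valence 2) → 0 H
  atom 24: C, bond orders sum to 1 (valence 4) → 3 H
Totals → C:16, H:20, F:1, N:1, O:6.
In Hill order: C16H20FNO6.

C16H20FNO6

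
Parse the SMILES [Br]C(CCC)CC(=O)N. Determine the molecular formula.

Walk through each heavy atom and fill implicit hydrogens from standard valence (C 4, N 3, O 2, S 2, halogen 1):
  atom 1: Br with explicit H count 0
  atom 2: C, bond orders sum to 3 (valence 4) → 1 H
  atom 3: C, bond orders sum to 2 (valence 4) → 2 H
  atom 4: C, bond orders sum to 2 (valence 4) → 2 H
  atom 5: C, bond orders sum to 1 (valence 4) → 3 H
  atom 6: C, bond orders sum to 2 (valence 4) → 2 H
  atom 7: C, bond orders sum to 4 (valence 4) → 0 H
  atom 8: O, bond orders sum to 2 (valence 2) → 0 H
  atom 9: N, bond orders sum to 1 (valence 3) → 2 H
Totals → C:6, H:12, Br:1, N:1, O:1.
In Hill order: C6H12BrNO.

C6H12BrNO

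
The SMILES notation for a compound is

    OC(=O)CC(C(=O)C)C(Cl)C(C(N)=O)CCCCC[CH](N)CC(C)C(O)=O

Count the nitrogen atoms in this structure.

2

Scan the SMILES for N atoms (remember two-letter symbols like Cl and Br are single atoms).
Nitrogen count: 2.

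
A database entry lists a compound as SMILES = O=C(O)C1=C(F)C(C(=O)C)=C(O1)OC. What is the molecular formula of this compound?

Walk through each heavy atom and fill implicit hydrogens from standard valence (C 4, N 3, O 2, S 2, halogen 1):
  atom 1: O, bond orders sum to 2 (valence 2) → 0 H
  atom 2: C, bond orders sum to 4 (valence 4) → 0 H
  atom 3: O, bond orders sum to 1 (valence 2) → 1 H
  atom 4: C, bond orders sum to 4 (valence 4) → 0 H
  atom 5: C, bond orders sum to 4 (valence 4) → 0 H
  atom 6: F (halogen, monovalent) → 0 H
  atom 7: C, bond orders sum to 4 (valence 4) → 0 H
  atom 8: C, bond orders sum to 4 (valence 4) → 0 H
  atom 9: O, bond orders sum to 2 (valence 2) → 0 H
  atom 10: C, bond orders sum to 1 (valence 4) → 3 H
  atom 11: C, bond orders sum to 4 (valence 4) → 0 H
  atom 12: O, bond orders sum to 2 (valence 2) → 0 H
  atom 13: O, bond orders sum to 2 (valence 2) → 0 H
  atom 14: C, bond orders sum to 1 (valence 4) → 3 H
Totals → C:8, H:7, F:1, O:5.
In Hill order: C8H7FO5.

C8H7FO5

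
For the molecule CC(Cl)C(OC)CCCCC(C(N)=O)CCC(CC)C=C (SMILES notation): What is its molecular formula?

Walk through each heavy atom and fill implicit hydrogens from standard valence (C 4, N 3, O 2, S 2, halogen 1):
  atom 1: C, bond orders sum to 1 (valence 4) → 3 H
  atom 2: C, bond orders sum to 3 (valence 4) → 1 H
  atom 3: Cl (halogen, monovalent) → 0 H
  atom 4: C, bond orders sum to 3 (valence 4) → 1 H
  atom 5: O, bond orders sum to 2 (valence 2) → 0 H
  atom 6: C, bond orders sum to 1 (valence 4) → 3 H
  atom 7: C, bond orders sum to 2 (valence 4) → 2 H
  atom 8: C, bond orders sum to 2 (valence 4) → 2 H
  atom 9: C, bond orders sum to 2 (valence 4) → 2 H
  atom 10: C, bond orders sum to 2 (valence 4) → 2 H
  atom 11: C, bond orders sum to 3 (valence 4) → 1 H
  atom 12: C, bond orders sum to 4 (valence 4) → 0 H
  atom 13: N, bond orders sum to 1 (valence 3) → 2 H
  atom 14: O, bond orders sum to 2 (valence 2) → 0 H
  atom 15: C, bond orders sum to 2 (valence 4) → 2 H
  atom 16: C, bond orders sum to 2 (valence 4) → 2 H
  atom 17: C, bond orders sum to 3 (valence 4) → 1 H
  atom 18: C, bond orders sum to 2 (valence 4) → 2 H
  atom 19: C, bond orders sum to 1 (valence 4) → 3 H
  atom 20: C, bond orders sum to 3 (valence 4) → 1 H
  atom 21: C, bond orders sum to 2 (valence 4) → 2 H
Totals → C:17, H:32, Cl:1, N:1, O:2.
In Hill order: C17H32ClNO2.

C17H32ClNO2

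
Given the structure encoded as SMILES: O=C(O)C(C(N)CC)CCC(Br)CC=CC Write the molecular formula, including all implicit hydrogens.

C12H22BrNO2

Walk through each heavy atom and fill implicit hydrogens from standard valence (C 4, N 3, O 2, S 2, halogen 1):
  atom 1: O, bond orders sum to 2 (valence 2) → 0 H
  atom 2: C, bond orders sum to 4 (valence 4) → 0 H
  atom 3: O, bond orders sum to 1 (valence 2) → 1 H
  atom 4: C, bond orders sum to 3 (valence 4) → 1 H
  atom 5: C, bond orders sum to 3 (valence 4) → 1 H
  atom 6: N, bond orders sum to 1 (valence 3) → 2 H
  atom 7: C, bond orders sum to 2 (valence 4) → 2 H
  atom 8: C, bond orders sum to 1 (valence 4) → 3 H
  atom 9: C, bond orders sum to 2 (valence 4) → 2 H
  atom 10: C, bond orders sum to 2 (valence 4) → 2 H
  atom 11: C, bond orders sum to 3 (valence 4) → 1 H
  atom 12: Br (halogen, monovalent) → 0 H
  atom 13: C, bond orders sum to 2 (valence 4) → 2 H
  atom 14: C, bond orders sum to 3 (valence 4) → 1 H
  atom 15: C, bond orders sum to 3 (valence 4) → 1 H
  atom 16: C, bond orders sum to 1 (valence 4) → 3 H
Totals → C:12, H:22, Br:1, N:1, O:2.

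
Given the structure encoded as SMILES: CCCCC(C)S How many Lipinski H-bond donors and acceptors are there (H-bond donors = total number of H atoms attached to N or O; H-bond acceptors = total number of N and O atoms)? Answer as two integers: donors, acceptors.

0, 0

Donors: find every N or O and count the H atoms it carries.
  (no N or O atoms present)
Lipinski HBD = 0.
Acceptors: N atoms = 0, O atoms = 0 → HBA = 0.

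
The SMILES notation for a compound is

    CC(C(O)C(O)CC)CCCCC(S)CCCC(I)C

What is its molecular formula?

Walk through each heavy atom and fill implicit hydrogens from standard valence (C 4, N 3, O 2, S 2, halogen 1):
  atom 1: C, bond orders sum to 1 (valence 4) → 3 H
  atom 2: C, bond orders sum to 3 (valence 4) → 1 H
  atom 3: C, bond orders sum to 3 (valence 4) → 1 H
  atom 4: O, bond orders sum to 1 (valence 2) → 1 H
  atom 5: C, bond orders sum to 3 (valence 4) → 1 H
  atom 6: O, bond orders sum to 1 (valence 2) → 1 H
  atom 7: C, bond orders sum to 2 (valence 4) → 2 H
  atom 8: C, bond orders sum to 1 (valence 4) → 3 H
  atom 9: C, bond orders sum to 2 (valence 4) → 2 H
  atom 10: C, bond orders sum to 2 (valence 4) → 2 H
  atom 11: C, bond orders sum to 2 (valence 4) → 2 H
  atom 12: C, bond orders sum to 2 (valence 4) → 2 H
  atom 13: C, bond orders sum to 3 (valence 4) → 1 H
  atom 14: S, bond orders sum to 1 (valence 2) → 1 H
  atom 15: C, bond orders sum to 2 (valence 4) → 2 H
  atom 16: C, bond orders sum to 2 (valence 4) → 2 H
  atom 17: C, bond orders sum to 2 (valence 4) → 2 H
  atom 18: C, bond orders sum to 3 (valence 4) → 1 H
  atom 19: I (halogen, monovalent) → 0 H
  atom 20: C, bond orders sum to 1 (valence 4) → 3 H
Totals → C:16, H:33, I:1, O:2, S:1.
In Hill order: C16H33IO2S.

C16H33IO2S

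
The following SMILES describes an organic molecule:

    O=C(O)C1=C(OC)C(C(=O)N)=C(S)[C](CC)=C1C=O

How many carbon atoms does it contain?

Count every carbon token in the SMILES (each C, including those in ring-closure positions and inside branches).
Carbon count: 12.

12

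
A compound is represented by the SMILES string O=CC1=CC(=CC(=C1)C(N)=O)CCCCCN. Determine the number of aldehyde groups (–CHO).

1

The aldehyde motif appears at heavy-atom position 2 in the SMILES.
Other groups present: 1 amide, 1 primary amine.
Aldehyde count: 1.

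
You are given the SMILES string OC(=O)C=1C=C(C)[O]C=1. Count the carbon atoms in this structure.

6

Count every carbon token in the SMILES (each C, including those in ring-closure positions and inside branches).
Carbon count: 6.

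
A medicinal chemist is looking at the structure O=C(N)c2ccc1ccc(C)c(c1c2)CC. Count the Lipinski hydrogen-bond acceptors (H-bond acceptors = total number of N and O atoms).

2

N atoms: 1; O atoms: 1.
Lipinski HBA = 1 + 1 = 2.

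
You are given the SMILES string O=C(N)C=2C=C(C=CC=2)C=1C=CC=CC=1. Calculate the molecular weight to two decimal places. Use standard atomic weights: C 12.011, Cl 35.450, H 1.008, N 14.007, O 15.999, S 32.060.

197.24 g/mol

First, the molecular formula is C13H11NO (counting implicit H from valence).
  C: 13 × 12.011 = 156.143
  H: 11 × 1.008 = 11.088
  N: 1 × 14.007 = 14.007
  O: 1 × 15.999 = 15.999
Sum: 13×12.011 + 11×1.008 + 1×14.007 + 1×15.999 = 197.237 → 197.24 g/mol.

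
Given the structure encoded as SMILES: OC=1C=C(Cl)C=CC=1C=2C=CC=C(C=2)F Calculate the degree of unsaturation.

Molecular formula: C12H8ClFO.
DoU = (2C + 2 + N − H − X) / 2, where X is the halogen count and O/S are ignored.
    = (2·12 + 2 + 0 − 8 − 2) / 2 = 16 / 2 = 8.

8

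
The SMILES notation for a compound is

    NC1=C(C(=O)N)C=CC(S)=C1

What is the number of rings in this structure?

1

In SMILES, each pair of matching ring-closure digits denotes one ring-closing bond; the number of such bonds equals the number of independent rings.
Ring-closure bonds here: 1.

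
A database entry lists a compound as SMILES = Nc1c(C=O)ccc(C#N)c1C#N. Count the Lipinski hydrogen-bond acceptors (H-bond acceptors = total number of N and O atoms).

4

N atoms: 3; O atoms: 1.
Lipinski HBA = 3 + 1 = 4.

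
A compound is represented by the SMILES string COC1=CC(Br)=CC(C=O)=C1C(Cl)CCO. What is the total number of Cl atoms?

Scan the SMILES for Cl atoms (remember two-letter symbols like Cl and Br are single atoms).
Chlorine count: 1.

1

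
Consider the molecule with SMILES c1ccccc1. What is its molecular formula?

Walk through each heavy atom and fill implicit hydrogens from standard valence (C 4, N 3, O 2, S 2, halogen 1); for lowercase aromatic atoms, an aromatic c carries 1 H when it has two neighbours and 0 H with three, and aromatic n carries 0 H:
  atom 1: aromatic c, 2 neighbours → 1 H
  atom 2: aromatic c, 2 neighbours → 1 H
  atom 3: aromatic c, 2 neighbours → 1 H
  atom 4: aromatic c, 2 neighbours → 1 H
  atom 5: aromatic c, 2 neighbours → 1 H
  atom 6: aromatic c, 2 neighbours → 1 H
Totals → C:6, H:6.

C6H6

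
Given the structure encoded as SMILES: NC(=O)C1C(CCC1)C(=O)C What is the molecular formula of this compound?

Walk through each heavy atom and fill implicit hydrogens from standard valence (C 4, N 3, O 2, S 2, halogen 1):
  atom 1: N, bond orders sum to 1 (valence 3) → 2 H
  atom 2: C, bond orders sum to 4 (valence 4) → 0 H
  atom 3: O, bond orders sum to 2 (valence 2) → 0 H
  atom 4: C, bond orders sum to 3 (valence 4) → 1 H
  atom 5: C, bond orders sum to 3 (valence 4) → 1 H
  atom 6: C, bond orders sum to 2 (valence 4) → 2 H
  atom 7: C, bond orders sum to 2 (valence 4) → 2 H
  atom 8: C, bond orders sum to 2 (valence 4) → 2 H
  atom 9: C, bond orders sum to 4 (valence 4) → 0 H
  atom 10: O, bond orders sum to 2 (valence 2) → 0 H
  atom 11: C, bond orders sum to 1 (valence 4) → 3 H
Totals → C:8, H:13, N:1, O:2.

C8H13NO2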